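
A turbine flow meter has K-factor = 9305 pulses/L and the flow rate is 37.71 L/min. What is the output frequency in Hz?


Frequency = K * Q / 60 (converting L/min to L/s).
f = 9305 * 37.71 / 60
f = 350891.55 / 60
f = 5848.19 Hz

5848.19 Hz


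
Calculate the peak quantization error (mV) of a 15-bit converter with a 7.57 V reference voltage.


The maximum quantization error is +/- LSB/2.
LSB = Vref / 2^n = 7.57 / 32768 = 0.00023102 V
Max error = LSB / 2 = 0.00023102 / 2 = 0.00011551 V
Max error = 0.1155 mV

0.1155 mV


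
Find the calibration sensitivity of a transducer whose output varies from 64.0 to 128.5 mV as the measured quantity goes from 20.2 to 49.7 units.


Sensitivity = (y2 - y1) / (x2 - x1).
S = (128.5 - 64.0) / (49.7 - 20.2)
S = 64.5 / 29.5
S = 2.1864 mV/unit

2.1864 mV/unit


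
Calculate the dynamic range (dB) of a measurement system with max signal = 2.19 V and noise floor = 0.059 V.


Dynamic range = 20 * log10(Vmax / Vnoise).
DR = 20 * log10(2.19 / 0.059)
DR = 20 * log10(37.12)
DR = 31.39 dB

31.39 dB


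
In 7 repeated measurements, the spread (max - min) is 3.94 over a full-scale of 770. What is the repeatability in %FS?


Repeatability = (spread / full scale) * 100%.
R = (3.94 / 770) * 100
R = 0.512 %FS

0.512 %FS


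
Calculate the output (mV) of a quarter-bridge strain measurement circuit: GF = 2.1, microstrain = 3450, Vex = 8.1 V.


Quarter bridge output: Vout = (GF * epsilon * Vex) / 4.
Vout = (2.1 * 3450e-6 * 8.1) / 4
Vout = 0.0586845 / 4 V
Vout = 0.01467112 V = 14.6711 mV

14.6711 mV


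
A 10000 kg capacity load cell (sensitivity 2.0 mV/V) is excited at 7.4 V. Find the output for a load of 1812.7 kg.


Vout = rated_output * Vex * (load / capacity).
Vout = 2.0 * 7.4 * (1812.7 / 10000)
Vout = 2.0 * 7.4 * 0.18127
Vout = 2.683 mV

2.683 mV


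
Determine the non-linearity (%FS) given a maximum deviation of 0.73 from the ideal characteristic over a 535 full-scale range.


Linearity error = (max deviation / full scale) * 100%.
Linearity = (0.73 / 535) * 100
Linearity = 0.136 %FS

0.136 %FS


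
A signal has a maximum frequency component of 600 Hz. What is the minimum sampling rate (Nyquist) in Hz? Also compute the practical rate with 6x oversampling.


By Nyquist theorem, fs_min = 2 * fmax.
fs_min = 2 * 600 = 1200 Hz
Practical rate = 6 * fs_min = 6 * 1200 = 7200 Hz

fs_min = 1200 Hz, fs_practical = 7200 Hz


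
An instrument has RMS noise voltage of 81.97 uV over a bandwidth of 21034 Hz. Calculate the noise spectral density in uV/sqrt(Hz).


Noise spectral density = Vrms / sqrt(BW).
NSD = 81.97 / sqrt(21034)
NSD = 81.97 / 145.031
NSD = 0.5652 uV/sqrt(Hz)

0.5652 uV/sqrt(Hz)


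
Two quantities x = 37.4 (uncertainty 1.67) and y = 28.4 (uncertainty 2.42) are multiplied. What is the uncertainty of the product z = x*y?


For a product z = x*y, the relative uncertainty is:
uz/z = sqrt((ux/x)^2 + (uy/y)^2)
Relative uncertainties: ux/x = 1.67/37.4 = 0.044652
uy/y = 2.42/28.4 = 0.085211
z = 37.4 * 28.4 = 1062.2
uz = 1062.2 * sqrt(0.044652^2 + 0.085211^2) = 102.182

102.182


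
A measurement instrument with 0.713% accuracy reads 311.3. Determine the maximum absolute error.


Absolute error = (accuracy% / 100) * reading.
Error = (0.713 / 100) * 311.3
Error = 0.00713 * 311.3
Error = 2.2196

2.2196


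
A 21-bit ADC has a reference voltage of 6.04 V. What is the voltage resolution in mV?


The resolution (LSB) of an ADC is Vref / 2^n.
LSB = 6.04 / 2^21
LSB = 6.04 / 2097152
LSB = 2.88e-06 V = 0.0028801 mV

0.0028801 mV


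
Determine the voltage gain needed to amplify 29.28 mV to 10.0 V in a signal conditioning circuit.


Gain = Vout / Vin (converting to same units).
G = 10.0 V / 29.28 mV
G = 10000.0 mV / 29.28 mV
G = 341.53

341.53


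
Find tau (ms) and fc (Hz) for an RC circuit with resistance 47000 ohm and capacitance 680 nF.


Time constant: tau = R * C.
tau = 47000 * 6.80e-07 = 0.03196 s
tau = 31.96 ms
Cutoff frequency: fc = 1 / (2*pi*R*C).
fc = 1 / (2*pi*0.03196) = 4.98 Hz

tau = 31.96 ms, fc = 4.98 Hz


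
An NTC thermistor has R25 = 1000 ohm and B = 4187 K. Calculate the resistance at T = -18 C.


NTC thermistor equation: Rt = R25 * exp(B * (1/T - 1/T25)).
T in Kelvin: 255.15 K, T25 = 298.15 K
1/T - 1/T25 = 1/255.15 - 1/298.15 = 0.00056525
B * (1/T - 1/T25) = 4187 * 0.00056525 = 2.3667
Rt = 1000 * exp(2.3667) = 10662.0 ohm

10662.0 ohm


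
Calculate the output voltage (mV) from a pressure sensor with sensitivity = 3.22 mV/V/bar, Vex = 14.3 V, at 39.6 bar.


Output = sensitivity * Vex * P.
Vout = 3.22 * 14.3 * 39.6
Vout = 46.046 * 39.6
Vout = 1823.42 mV

1823.42 mV


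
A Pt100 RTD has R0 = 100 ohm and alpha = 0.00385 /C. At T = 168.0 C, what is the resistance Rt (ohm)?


The RTD equation: Rt = R0 * (1 + alpha * T).
Rt = 100 * (1 + 0.00385 * 168.0)
Rt = 100 * (1 + 0.6468)
Rt = 100 * 1.6468
Rt = 164.68 ohm

164.68 ohm


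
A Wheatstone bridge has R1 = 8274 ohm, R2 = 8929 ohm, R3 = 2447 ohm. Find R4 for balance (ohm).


At balance: R1*R4 = R2*R3, so R4 = R2*R3/R1.
R4 = 8929 * 2447 / 8274
R4 = 21849263 / 8274
R4 = 2640.71 ohm

2640.71 ohm


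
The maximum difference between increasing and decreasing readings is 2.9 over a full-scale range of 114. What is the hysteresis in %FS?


Hysteresis = (max difference / full scale) * 100%.
H = (2.9 / 114) * 100
H = 2.544 %FS

2.544 %FS


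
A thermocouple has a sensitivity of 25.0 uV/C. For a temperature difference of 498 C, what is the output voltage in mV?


The thermocouple output V = sensitivity * dT.
V = 25.0 uV/C * 498 C
V = 12450.0 uV
V = 12.45 mV

12.45 mV


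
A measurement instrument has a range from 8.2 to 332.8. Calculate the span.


Span = upper range - lower range.
Span = 332.8 - (8.2)
Span = 324.6

324.6


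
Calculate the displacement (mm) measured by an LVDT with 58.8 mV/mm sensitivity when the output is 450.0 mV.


Displacement = Vout / sensitivity.
d = 450.0 / 58.8
d = 7.653 mm

7.653 mm


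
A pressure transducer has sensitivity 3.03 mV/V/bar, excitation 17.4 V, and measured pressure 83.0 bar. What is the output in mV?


Output = sensitivity * Vex * P.
Vout = 3.03 * 17.4 * 83.0
Vout = 52.722 * 83.0
Vout = 4375.93 mV

4375.93 mV


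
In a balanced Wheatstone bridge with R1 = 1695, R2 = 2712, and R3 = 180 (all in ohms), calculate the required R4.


At balance: R1*R4 = R2*R3, so R4 = R2*R3/R1.
R4 = 2712 * 180 / 1695
R4 = 488160 / 1695
R4 = 288.0 ohm

288.0 ohm


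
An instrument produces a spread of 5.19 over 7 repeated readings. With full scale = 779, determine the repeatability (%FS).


Repeatability = (spread / full scale) * 100%.
R = (5.19 / 779) * 100
R = 0.666 %FS

0.666 %FS


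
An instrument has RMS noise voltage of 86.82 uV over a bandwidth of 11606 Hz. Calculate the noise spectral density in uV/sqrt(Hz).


Noise spectral density = Vrms / sqrt(BW).
NSD = 86.82 / sqrt(11606)
NSD = 86.82 / 107.7311
NSD = 0.8059 uV/sqrt(Hz)

0.8059 uV/sqrt(Hz)


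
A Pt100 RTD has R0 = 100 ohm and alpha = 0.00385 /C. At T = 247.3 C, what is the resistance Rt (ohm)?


The RTD equation: Rt = R0 * (1 + alpha * T).
Rt = 100 * (1 + 0.00385 * 247.3)
Rt = 100 * (1 + 0.952105)
Rt = 100 * 1.952105
Rt = 195.21 ohm

195.21 ohm


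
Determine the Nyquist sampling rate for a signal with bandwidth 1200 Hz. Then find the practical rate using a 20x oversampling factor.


By Nyquist theorem, fs_min = 2 * fmax.
fs_min = 2 * 1200 = 2400 Hz
Practical rate = 20 * fs_min = 20 * 2400 = 48000 Hz

fs_min = 2400 Hz, fs_practical = 48000 Hz


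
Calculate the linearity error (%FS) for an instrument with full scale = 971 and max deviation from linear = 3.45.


Linearity error = (max deviation / full scale) * 100%.
Linearity = (3.45 / 971) * 100
Linearity = 0.355 %FS

0.355 %FS


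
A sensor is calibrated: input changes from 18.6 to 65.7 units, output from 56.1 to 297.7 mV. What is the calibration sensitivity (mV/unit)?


Sensitivity = (y2 - y1) / (x2 - x1).
S = (297.7 - 56.1) / (65.7 - 18.6)
S = 241.6 / 47.1
S = 5.1295 mV/unit

5.1295 mV/unit


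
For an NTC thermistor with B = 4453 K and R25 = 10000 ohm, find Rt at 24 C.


NTC thermistor equation: Rt = R25 * exp(B * (1/T - 1/T25)).
T in Kelvin: 297.15 K, T25 = 298.15 K
1/T - 1/T25 = 1/297.15 - 1/298.15 = 1.129e-05
B * (1/T - 1/T25) = 4453 * 1.129e-05 = 0.0503
Rt = 10000 * exp(0.0503) = 10515.5 ohm

10515.5 ohm


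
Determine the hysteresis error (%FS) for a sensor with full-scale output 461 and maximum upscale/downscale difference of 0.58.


Hysteresis = (max difference / full scale) * 100%.
H = (0.58 / 461) * 100
H = 0.126 %FS

0.126 %FS


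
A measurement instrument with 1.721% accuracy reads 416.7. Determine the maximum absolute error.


Absolute error = (accuracy% / 100) * reading.
Error = (1.721 / 100) * 416.7
Error = 0.01721 * 416.7
Error = 7.1714

7.1714


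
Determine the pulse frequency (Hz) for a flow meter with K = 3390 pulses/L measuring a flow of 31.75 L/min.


Frequency = K * Q / 60 (converting L/min to L/s).
f = 3390 * 31.75 / 60
f = 107632.5 / 60
f = 1793.88 Hz

1793.88 Hz


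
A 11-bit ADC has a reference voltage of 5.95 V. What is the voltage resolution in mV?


The resolution (LSB) of an ADC is Vref / 2^n.
LSB = 5.95 / 2^11
LSB = 5.95 / 2048
LSB = 0.00290527 V = 2.90527344 mV

2.90527344 mV


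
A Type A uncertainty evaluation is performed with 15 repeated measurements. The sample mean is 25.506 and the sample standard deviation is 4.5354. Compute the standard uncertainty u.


The standard uncertainty for Type A evaluation is u = s / sqrt(n).
u = 4.5354 / sqrt(15)
u = 4.5354 / 3.873
u = 1.171

1.171


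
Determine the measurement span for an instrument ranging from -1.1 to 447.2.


Span = upper range - lower range.
Span = 447.2 - (-1.1)
Span = 448.3

448.3


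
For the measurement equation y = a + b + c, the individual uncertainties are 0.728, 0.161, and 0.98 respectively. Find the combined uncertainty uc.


For a sum of independent quantities, uc = sqrt(u1^2 + u2^2 + u3^2).
uc = sqrt(0.728^2 + 0.161^2 + 0.98^2)
uc = sqrt(0.529984 + 0.025921 + 0.9604)
uc = 1.2314

1.2314


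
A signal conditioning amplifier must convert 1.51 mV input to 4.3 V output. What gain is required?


Gain = Vout / Vin (converting to same units).
G = 4.3 V / 1.51 mV
G = 4300.0 mV / 1.51 mV
G = 2847.68

2847.68


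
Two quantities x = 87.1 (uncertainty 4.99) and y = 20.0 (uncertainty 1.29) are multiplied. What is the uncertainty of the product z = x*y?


For a product z = x*y, the relative uncertainty is:
uz/z = sqrt((ux/x)^2 + (uy/y)^2)
Relative uncertainties: ux/x = 4.99/87.1 = 0.05729
uy/y = 1.29/20.0 = 0.0645
z = 87.1 * 20.0 = 1742.0
uz = 1742.0 * sqrt(0.05729^2 + 0.0645^2) = 150.282

150.282


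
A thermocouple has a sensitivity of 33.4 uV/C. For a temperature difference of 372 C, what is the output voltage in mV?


The thermocouple output V = sensitivity * dT.
V = 33.4 uV/C * 372 C
V = 12424.8 uV
V = 12.425 mV

12.425 mV


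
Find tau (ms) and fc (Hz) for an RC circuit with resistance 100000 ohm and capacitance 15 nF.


Time constant: tau = R * C.
tau = 100000 * 1.50e-08 = 0.0015 s
tau = 1.5 ms
Cutoff frequency: fc = 1 / (2*pi*R*C).
fc = 1 / (2*pi*0.0015) = 106.1 Hz

tau = 1.5 ms, fc = 106.1 Hz


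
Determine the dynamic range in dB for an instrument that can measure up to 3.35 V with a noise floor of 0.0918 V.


Dynamic range = 20 * log10(Vmax / Vnoise).
DR = 20 * log10(3.35 / 0.0918)
DR = 20 * log10(36.49)
DR = 31.24 dB

31.24 dB


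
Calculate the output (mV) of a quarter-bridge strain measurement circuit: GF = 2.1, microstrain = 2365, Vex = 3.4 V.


Quarter bridge output: Vout = (GF * epsilon * Vex) / 4.
Vout = (2.1 * 2365e-6 * 3.4) / 4
Vout = 0.0168861 / 4 V
Vout = 0.00422152 V = 4.2215 mV

4.2215 mV


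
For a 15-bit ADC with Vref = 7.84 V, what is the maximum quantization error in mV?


The maximum quantization error is +/- LSB/2.
LSB = Vref / 2^n = 7.84 / 32768 = 0.00023926 V
Max error = LSB / 2 = 0.00023926 / 2 = 0.00011963 V
Max error = 0.1196 mV

0.1196 mV


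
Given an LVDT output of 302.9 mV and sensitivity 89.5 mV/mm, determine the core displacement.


Displacement = Vout / sensitivity.
d = 302.9 / 89.5
d = 3.384 mm

3.384 mm


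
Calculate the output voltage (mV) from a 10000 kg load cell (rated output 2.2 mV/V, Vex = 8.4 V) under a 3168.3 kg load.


Vout = rated_output * Vex * (load / capacity).
Vout = 2.2 * 8.4 * (3168.3 / 10000)
Vout = 2.2 * 8.4 * 0.31683
Vout = 5.855 mV

5.855 mV


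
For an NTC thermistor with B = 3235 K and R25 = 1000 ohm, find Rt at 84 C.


NTC thermistor equation: Rt = R25 * exp(B * (1/T - 1/T25)).
T in Kelvin: 357.15 K, T25 = 298.15 K
1/T - 1/T25 = 1/357.15 - 1/298.15 = -0.00055407
B * (1/T - 1/T25) = 3235 * -0.00055407 = -1.7924
Rt = 1000 * exp(-1.7924) = 166.6 ohm

166.6 ohm


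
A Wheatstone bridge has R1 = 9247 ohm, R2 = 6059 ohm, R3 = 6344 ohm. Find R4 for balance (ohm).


At balance: R1*R4 = R2*R3, so R4 = R2*R3/R1.
R4 = 6059 * 6344 / 9247
R4 = 38438296 / 9247
R4 = 4156.84 ohm

4156.84 ohm


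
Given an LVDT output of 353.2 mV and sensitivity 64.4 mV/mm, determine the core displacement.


Displacement = Vout / sensitivity.
d = 353.2 / 64.4
d = 5.484 mm

5.484 mm


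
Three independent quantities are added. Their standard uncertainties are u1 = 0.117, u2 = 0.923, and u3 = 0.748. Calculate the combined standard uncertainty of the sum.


For a sum of independent quantities, uc = sqrt(u1^2 + u2^2 + u3^2).
uc = sqrt(0.117^2 + 0.923^2 + 0.748^2)
uc = sqrt(0.013689 + 0.851929 + 0.559504)
uc = 1.1938

1.1938


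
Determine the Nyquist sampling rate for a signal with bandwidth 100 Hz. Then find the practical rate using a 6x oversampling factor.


By Nyquist theorem, fs_min = 2 * fmax.
fs_min = 2 * 100 = 200 Hz
Practical rate = 6 * fs_min = 6 * 200 = 1200 Hz

fs_min = 200 Hz, fs_practical = 1200 Hz


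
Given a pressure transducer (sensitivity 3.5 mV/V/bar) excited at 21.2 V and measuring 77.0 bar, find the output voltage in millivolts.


Output = sensitivity * Vex * P.
Vout = 3.5 * 21.2 * 77.0
Vout = 74.2 * 77.0
Vout = 5713.4 mV

5713.4 mV


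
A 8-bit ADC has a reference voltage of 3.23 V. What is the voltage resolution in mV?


The resolution (LSB) of an ADC is Vref / 2^n.
LSB = 3.23 / 2^8
LSB = 3.23 / 256
LSB = 0.01261719 V = 12.6171875 mV

12.6171875 mV


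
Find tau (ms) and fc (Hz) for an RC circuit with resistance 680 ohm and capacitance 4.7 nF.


Time constant: tau = R * C.
tau = 680 * 4.70e-09 = 3.196e-06 s
tau = 0.0032 ms
Cutoff frequency: fc = 1 / (2*pi*R*C).
fc = 1 / (2*pi*3.196e-06) = 49798.17 Hz

tau = 0.0032 ms, fc = 49798.17 Hz


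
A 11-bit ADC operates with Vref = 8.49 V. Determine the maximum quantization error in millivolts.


The maximum quantization error is +/- LSB/2.
LSB = Vref / 2^n = 8.49 / 2048 = 0.00414551 V
Max error = LSB / 2 = 0.00414551 / 2 = 0.00207275 V
Max error = 2.0728 mV

2.0728 mV


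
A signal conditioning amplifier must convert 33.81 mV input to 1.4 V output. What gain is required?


Gain = Vout / Vin (converting to same units).
G = 1.4 V / 33.81 mV
G = 1400.0 mV / 33.81 mV
G = 41.41

41.41


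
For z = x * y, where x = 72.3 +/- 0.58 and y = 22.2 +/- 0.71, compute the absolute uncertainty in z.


For a product z = x*y, the relative uncertainty is:
uz/z = sqrt((ux/x)^2 + (uy/y)^2)
Relative uncertainties: ux/x = 0.58/72.3 = 0.008022
uy/y = 0.71/22.2 = 0.031982
z = 72.3 * 22.2 = 1605.1
uz = 1605.1 * sqrt(0.008022^2 + 0.031982^2) = 52.923

52.923


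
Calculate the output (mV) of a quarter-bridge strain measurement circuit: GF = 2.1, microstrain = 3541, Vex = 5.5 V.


Quarter bridge output: Vout = (GF * epsilon * Vex) / 4.
Vout = (2.1 * 3541e-6 * 5.5) / 4
Vout = 0.04089855 / 4 V
Vout = 0.01022464 V = 10.2246 mV

10.2246 mV


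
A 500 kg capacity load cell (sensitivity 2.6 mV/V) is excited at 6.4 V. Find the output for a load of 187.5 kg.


Vout = rated_output * Vex * (load / capacity).
Vout = 2.6 * 6.4 * (187.5 / 500)
Vout = 2.6 * 6.4 * 0.375
Vout = 6.24 mV

6.24 mV


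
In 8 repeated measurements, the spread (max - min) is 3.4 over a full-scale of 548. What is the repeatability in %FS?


Repeatability = (spread / full scale) * 100%.
R = (3.4 / 548) * 100
R = 0.62 %FS

0.62 %FS


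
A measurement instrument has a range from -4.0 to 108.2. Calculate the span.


Span = upper range - lower range.
Span = 108.2 - (-4.0)
Span = 112.2

112.2


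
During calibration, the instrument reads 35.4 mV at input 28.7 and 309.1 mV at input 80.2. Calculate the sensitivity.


Sensitivity = (y2 - y1) / (x2 - x1).
S = (309.1 - 35.4) / (80.2 - 28.7)
S = 273.7 / 51.5
S = 5.3146 mV/unit

5.3146 mV/unit


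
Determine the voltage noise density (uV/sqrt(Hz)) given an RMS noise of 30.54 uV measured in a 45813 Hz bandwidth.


Noise spectral density = Vrms / sqrt(BW).
NSD = 30.54 / sqrt(45813)
NSD = 30.54 / 214.0397
NSD = 0.1427 uV/sqrt(Hz)

0.1427 uV/sqrt(Hz)


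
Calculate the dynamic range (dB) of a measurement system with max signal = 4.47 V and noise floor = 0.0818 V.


Dynamic range = 20 * log10(Vmax / Vnoise).
DR = 20 * log10(4.47 / 0.0818)
DR = 20 * log10(54.65)
DR = 34.75 dB

34.75 dB


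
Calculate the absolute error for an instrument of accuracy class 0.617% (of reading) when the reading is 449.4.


Absolute error = (accuracy% / 100) * reading.
Error = (0.617 / 100) * 449.4
Error = 0.00617 * 449.4
Error = 2.7728

2.7728


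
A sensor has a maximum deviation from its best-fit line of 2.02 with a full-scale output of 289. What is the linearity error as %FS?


Linearity error = (max deviation / full scale) * 100%.
Linearity = (2.02 / 289) * 100
Linearity = 0.699 %FS

0.699 %FS


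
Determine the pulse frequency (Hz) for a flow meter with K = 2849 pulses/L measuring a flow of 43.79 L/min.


Frequency = K * Q / 60 (converting L/min to L/s).
f = 2849 * 43.79 / 60
f = 124757.71 / 60
f = 2079.3 Hz

2079.3 Hz


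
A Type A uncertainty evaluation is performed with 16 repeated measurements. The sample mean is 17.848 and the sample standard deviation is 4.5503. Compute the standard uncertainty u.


The standard uncertainty for Type A evaluation is u = s / sqrt(n).
u = 4.5503 / sqrt(16)
u = 4.5503 / 4.0
u = 1.1376

1.1376


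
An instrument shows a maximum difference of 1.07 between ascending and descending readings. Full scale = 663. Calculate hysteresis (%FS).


Hysteresis = (max difference / full scale) * 100%.
H = (1.07 / 663) * 100
H = 0.161 %FS

0.161 %FS


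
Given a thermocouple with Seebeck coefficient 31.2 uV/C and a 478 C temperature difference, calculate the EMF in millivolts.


The thermocouple output V = sensitivity * dT.
V = 31.2 uV/C * 478 C
V = 14913.6 uV
V = 14.914 mV

14.914 mV


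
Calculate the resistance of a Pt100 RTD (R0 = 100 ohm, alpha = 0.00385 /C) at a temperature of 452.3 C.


The RTD equation: Rt = R0 * (1 + alpha * T).
Rt = 100 * (1 + 0.00385 * 452.3)
Rt = 100 * (1 + 1.741355)
Rt = 100 * 2.741355
Rt = 274.136 ohm

274.136 ohm


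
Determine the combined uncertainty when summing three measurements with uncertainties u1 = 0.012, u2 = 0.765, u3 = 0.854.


For a sum of independent quantities, uc = sqrt(u1^2 + u2^2 + u3^2).
uc = sqrt(0.012^2 + 0.765^2 + 0.854^2)
uc = sqrt(0.000144 + 0.585225 + 0.729316)
uc = 1.1466

1.1466


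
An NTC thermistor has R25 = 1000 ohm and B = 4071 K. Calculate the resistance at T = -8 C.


NTC thermistor equation: Rt = R25 * exp(B * (1/T - 1/T25)).
T in Kelvin: 265.15 K, T25 = 298.15 K
1/T - 1/T25 = 1/265.15 - 1/298.15 = 0.00041743
B * (1/T - 1/T25) = 4071 * 0.00041743 = 1.6994
Rt = 1000 * exp(1.6994) = 5470.5 ohm

5470.5 ohm


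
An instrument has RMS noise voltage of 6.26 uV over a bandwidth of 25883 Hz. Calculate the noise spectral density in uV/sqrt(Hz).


Noise spectral density = Vrms / sqrt(BW).
NSD = 6.26 / sqrt(25883)
NSD = 6.26 / 160.8819
NSD = 0.0389 uV/sqrt(Hz)

0.0389 uV/sqrt(Hz)


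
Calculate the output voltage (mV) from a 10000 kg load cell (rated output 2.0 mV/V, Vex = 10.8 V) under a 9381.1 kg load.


Vout = rated_output * Vex * (load / capacity).
Vout = 2.0 * 10.8 * (9381.1 / 10000)
Vout = 2.0 * 10.8 * 0.93811
Vout = 20.263 mV

20.263 mV


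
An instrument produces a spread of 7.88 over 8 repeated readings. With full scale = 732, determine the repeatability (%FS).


Repeatability = (spread / full scale) * 100%.
R = (7.88 / 732) * 100
R = 1.077 %FS

1.077 %FS


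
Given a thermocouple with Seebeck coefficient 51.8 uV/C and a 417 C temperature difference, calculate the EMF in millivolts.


The thermocouple output V = sensitivity * dT.
V = 51.8 uV/C * 417 C
V = 21600.6 uV
V = 21.601 mV

21.601 mV


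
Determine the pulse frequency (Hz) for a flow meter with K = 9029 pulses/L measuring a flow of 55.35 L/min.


Frequency = K * Q / 60 (converting L/min to L/s).
f = 9029 * 55.35 / 60
f = 499755.15 / 60
f = 8329.25 Hz

8329.25 Hz


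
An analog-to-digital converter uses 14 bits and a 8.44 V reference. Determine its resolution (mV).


The resolution (LSB) of an ADC is Vref / 2^n.
LSB = 8.44 / 2^14
LSB = 8.44 / 16384
LSB = 0.00051514 V = 0.51513672 mV

0.51513672 mV


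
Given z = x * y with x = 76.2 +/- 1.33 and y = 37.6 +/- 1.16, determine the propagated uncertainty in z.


For a product z = x*y, the relative uncertainty is:
uz/z = sqrt((ux/x)^2 + (uy/y)^2)
Relative uncertainties: ux/x = 1.33/76.2 = 0.017454
uy/y = 1.16/37.6 = 0.030851
z = 76.2 * 37.6 = 2865.1
uz = 2865.1 * sqrt(0.017454^2 + 0.030851^2) = 101.558

101.558


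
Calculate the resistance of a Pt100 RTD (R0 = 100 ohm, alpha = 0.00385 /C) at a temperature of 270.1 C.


The RTD equation: Rt = R0 * (1 + alpha * T).
Rt = 100 * (1 + 0.00385 * 270.1)
Rt = 100 * (1 + 1.039885)
Rt = 100 * 2.039885
Rt = 203.988 ohm

203.988 ohm


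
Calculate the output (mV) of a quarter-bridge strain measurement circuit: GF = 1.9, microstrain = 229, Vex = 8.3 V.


Quarter bridge output: Vout = (GF * epsilon * Vex) / 4.
Vout = (1.9 * 229e-6 * 8.3) / 4
Vout = 0.00361133 / 4 V
Vout = 0.00090283 V = 0.9028 mV

0.9028 mV


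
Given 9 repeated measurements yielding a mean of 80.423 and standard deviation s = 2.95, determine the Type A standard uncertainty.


The standard uncertainty for Type A evaluation is u = s / sqrt(n).
u = 2.95 / sqrt(9)
u = 2.95 / 3.0
u = 0.9833

0.9833


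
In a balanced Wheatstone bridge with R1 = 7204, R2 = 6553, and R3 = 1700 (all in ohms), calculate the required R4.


At balance: R1*R4 = R2*R3, so R4 = R2*R3/R1.
R4 = 6553 * 1700 / 7204
R4 = 11140100 / 7204
R4 = 1546.38 ohm

1546.38 ohm


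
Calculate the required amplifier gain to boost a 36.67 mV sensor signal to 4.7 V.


Gain = Vout / Vin (converting to same units).
G = 4.7 V / 36.67 mV
G = 4700.0 mV / 36.67 mV
G = 128.17

128.17


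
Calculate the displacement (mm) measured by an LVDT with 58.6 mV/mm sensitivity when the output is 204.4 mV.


Displacement = Vout / sensitivity.
d = 204.4 / 58.6
d = 3.488 mm

3.488 mm


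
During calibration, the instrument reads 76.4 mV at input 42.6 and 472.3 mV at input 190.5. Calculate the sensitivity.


Sensitivity = (y2 - y1) / (x2 - x1).
S = (472.3 - 76.4) / (190.5 - 42.6)
S = 395.9 / 147.9
S = 2.6768 mV/unit

2.6768 mV/unit


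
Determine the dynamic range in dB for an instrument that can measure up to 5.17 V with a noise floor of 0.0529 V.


Dynamic range = 20 * log10(Vmax / Vnoise).
DR = 20 * log10(5.17 / 0.0529)
DR = 20 * log10(97.73)
DR = 39.8 dB

39.8 dB


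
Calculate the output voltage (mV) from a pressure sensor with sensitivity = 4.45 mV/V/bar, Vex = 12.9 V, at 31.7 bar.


Output = sensitivity * Vex * P.
Vout = 4.45 * 12.9 * 31.7
Vout = 57.405 * 31.7
Vout = 1819.74 mV

1819.74 mV


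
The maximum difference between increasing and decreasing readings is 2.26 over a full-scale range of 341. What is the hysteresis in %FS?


Hysteresis = (max difference / full scale) * 100%.
H = (2.26 / 341) * 100
H = 0.663 %FS

0.663 %FS


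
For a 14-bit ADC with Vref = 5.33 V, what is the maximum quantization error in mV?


The maximum quantization error is +/- LSB/2.
LSB = Vref / 2^n = 5.33 / 16384 = 0.00032532 V
Max error = LSB / 2 = 0.00032532 / 2 = 0.00016266 V
Max error = 0.1627 mV

0.1627 mV


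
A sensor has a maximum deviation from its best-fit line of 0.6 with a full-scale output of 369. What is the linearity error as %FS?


Linearity error = (max deviation / full scale) * 100%.
Linearity = (0.6 / 369) * 100
Linearity = 0.163 %FS

0.163 %FS


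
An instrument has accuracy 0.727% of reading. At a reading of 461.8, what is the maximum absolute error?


Absolute error = (accuracy% / 100) * reading.
Error = (0.727 / 100) * 461.8
Error = 0.00727 * 461.8
Error = 3.3573

3.3573


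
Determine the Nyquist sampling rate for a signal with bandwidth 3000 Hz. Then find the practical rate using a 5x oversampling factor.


By Nyquist theorem, fs_min = 2 * fmax.
fs_min = 2 * 3000 = 6000 Hz
Practical rate = 5 * fs_min = 5 * 6000 = 30000 Hz

fs_min = 6000 Hz, fs_practical = 30000 Hz


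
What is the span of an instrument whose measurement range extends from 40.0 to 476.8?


Span = upper range - lower range.
Span = 476.8 - (40.0)
Span = 436.8

436.8


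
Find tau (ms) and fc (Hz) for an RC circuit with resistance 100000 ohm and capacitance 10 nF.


Time constant: tau = R * C.
tau = 100000 * 1.00e-08 = 0.001 s
tau = 1.0 ms
Cutoff frequency: fc = 1 / (2*pi*R*C).
fc = 1 / (2*pi*0.001) = 159.15 Hz

tau = 1.0 ms, fc = 159.15 Hz


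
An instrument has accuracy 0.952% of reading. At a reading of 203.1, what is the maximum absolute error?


Absolute error = (accuracy% / 100) * reading.
Error = (0.952 / 100) * 203.1
Error = 0.00952 * 203.1
Error = 1.9335

1.9335


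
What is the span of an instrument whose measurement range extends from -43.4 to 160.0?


Span = upper range - lower range.
Span = 160.0 - (-43.4)
Span = 203.4

203.4


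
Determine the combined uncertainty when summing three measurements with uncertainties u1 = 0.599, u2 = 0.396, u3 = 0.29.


For a sum of independent quantities, uc = sqrt(u1^2 + u2^2 + u3^2).
uc = sqrt(0.599^2 + 0.396^2 + 0.29^2)
uc = sqrt(0.358801 + 0.156816 + 0.0841)
uc = 0.7744

0.7744


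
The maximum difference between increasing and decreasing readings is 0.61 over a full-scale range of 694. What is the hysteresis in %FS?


Hysteresis = (max difference / full scale) * 100%.
H = (0.61 / 694) * 100
H = 0.088 %FS

0.088 %FS


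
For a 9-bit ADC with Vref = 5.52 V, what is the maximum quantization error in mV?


The maximum quantization error is +/- LSB/2.
LSB = Vref / 2^n = 5.52 / 512 = 0.01078125 V
Max error = LSB / 2 = 0.01078125 / 2 = 0.00539062 V
Max error = 5.3906 mV

5.3906 mV


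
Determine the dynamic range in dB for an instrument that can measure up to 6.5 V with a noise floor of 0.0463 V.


Dynamic range = 20 * log10(Vmax / Vnoise).
DR = 20 * log10(6.5 / 0.0463)
DR = 20 * log10(140.39)
DR = 42.95 dB

42.95 dB


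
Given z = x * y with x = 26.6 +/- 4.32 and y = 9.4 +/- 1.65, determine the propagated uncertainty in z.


For a product z = x*y, the relative uncertainty is:
uz/z = sqrt((ux/x)^2 + (uy/y)^2)
Relative uncertainties: ux/x = 4.32/26.6 = 0.162406
uy/y = 1.65/9.4 = 0.175532
z = 26.6 * 9.4 = 250.0
uz = 250.0 * sqrt(0.162406^2 + 0.175532^2) = 59.794

59.794


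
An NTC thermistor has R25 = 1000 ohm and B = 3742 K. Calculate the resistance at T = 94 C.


NTC thermistor equation: Rt = R25 * exp(B * (1/T - 1/T25)).
T in Kelvin: 367.15 K, T25 = 298.15 K
1/T - 1/T25 = 1/367.15 - 1/298.15 = -0.00063033
B * (1/T - 1/T25) = 3742 * -0.00063033 = -2.3587
Rt = 1000 * exp(-2.3587) = 94.5 ohm

94.5 ohm


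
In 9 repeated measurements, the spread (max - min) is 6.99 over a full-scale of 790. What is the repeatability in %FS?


Repeatability = (spread / full scale) * 100%.
R = (6.99 / 790) * 100
R = 0.885 %FS

0.885 %FS


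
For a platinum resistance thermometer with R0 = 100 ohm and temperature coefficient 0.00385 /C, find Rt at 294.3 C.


The RTD equation: Rt = R0 * (1 + alpha * T).
Rt = 100 * (1 + 0.00385 * 294.3)
Rt = 100 * (1 + 1.133055)
Rt = 100 * 2.133055
Rt = 213.306 ohm

213.306 ohm


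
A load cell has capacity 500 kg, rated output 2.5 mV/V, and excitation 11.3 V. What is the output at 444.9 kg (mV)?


Vout = rated_output * Vex * (load / capacity).
Vout = 2.5 * 11.3 * (444.9 / 500)
Vout = 2.5 * 11.3 * 0.8898
Vout = 25.137 mV

25.137 mV


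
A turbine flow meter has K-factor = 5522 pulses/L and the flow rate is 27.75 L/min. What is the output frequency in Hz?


Frequency = K * Q / 60 (converting L/min to L/s).
f = 5522 * 27.75 / 60
f = 153235.5 / 60
f = 2553.93 Hz

2553.93 Hz


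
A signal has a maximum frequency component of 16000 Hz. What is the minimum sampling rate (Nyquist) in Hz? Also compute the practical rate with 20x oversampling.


By Nyquist theorem, fs_min = 2 * fmax.
fs_min = 2 * 16000 = 32000 Hz
Practical rate = 20 * fs_min = 20 * 32000 = 640000 Hz

fs_min = 32000 Hz, fs_practical = 640000 Hz


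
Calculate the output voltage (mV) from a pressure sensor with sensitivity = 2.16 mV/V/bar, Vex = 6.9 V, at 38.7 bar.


Output = sensitivity * Vex * P.
Vout = 2.16 * 6.9 * 38.7
Vout = 14.904 * 38.7
Vout = 576.78 mV

576.78 mV


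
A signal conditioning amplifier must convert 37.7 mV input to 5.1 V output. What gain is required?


Gain = Vout / Vin (converting to same units).
G = 5.1 V / 37.7 mV
G = 5100.0 mV / 37.7 mV
G = 135.28

135.28


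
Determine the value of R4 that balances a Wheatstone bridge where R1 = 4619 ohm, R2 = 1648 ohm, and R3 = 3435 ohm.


At balance: R1*R4 = R2*R3, so R4 = R2*R3/R1.
R4 = 1648 * 3435 / 4619
R4 = 5660880 / 4619
R4 = 1225.56 ohm

1225.56 ohm


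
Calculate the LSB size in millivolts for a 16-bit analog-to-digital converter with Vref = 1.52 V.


The resolution (LSB) of an ADC is Vref / 2^n.
LSB = 1.52 / 2^16
LSB = 1.52 / 65536
LSB = 2.319e-05 V = 0.02319336 mV

0.02319336 mV


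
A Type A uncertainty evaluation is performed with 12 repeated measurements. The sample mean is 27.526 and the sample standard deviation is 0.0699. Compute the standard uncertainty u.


The standard uncertainty for Type A evaluation is u = s / sqrt(n).
u = 0.0699 / sqrt(12)
u = 0.0699 / 3.4641
u = 0.0202

0.0202


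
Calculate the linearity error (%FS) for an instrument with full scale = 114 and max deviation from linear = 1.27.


Linearity error = (max deviation / full scale) * 100%.
Linearity = (1.27 / 114) * 100
Linearity = 1.114 %FS

1.114 %FS


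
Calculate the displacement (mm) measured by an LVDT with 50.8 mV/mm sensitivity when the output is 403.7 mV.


Displacement = Vout / sensitivity.
d = 403.7 / 50.8
d = 7.947 mm

7.947 mm


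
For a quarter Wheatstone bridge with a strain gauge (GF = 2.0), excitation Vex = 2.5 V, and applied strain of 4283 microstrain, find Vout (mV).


Quarter bridge output: Vout = (GF * epsilon * Vex) / 4.
Vout = (2.0 * 4283e-6 * 2.5) / 4
Vout = 0.021415 / 4 V
Vout = 0.00535375 V = 5.3537 mV

5.3537 mV


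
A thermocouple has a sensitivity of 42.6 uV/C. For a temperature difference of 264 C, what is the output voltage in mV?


The thermocouple output V = sensitivity * dT.
V = 42.6 uV/C * 264 C
V = 11246.4 uV
V = 11.246 mV

11.246 mV


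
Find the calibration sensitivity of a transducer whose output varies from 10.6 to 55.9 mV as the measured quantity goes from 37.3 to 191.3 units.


Sensitivity = (y2 - y1) / (x2 - x1).
S = (55.9 - 10.6) / (191.3 - 37.3)
S = 45.3 / 154.0
S = 0.2942 mV/unit

0.2942 mV/unit


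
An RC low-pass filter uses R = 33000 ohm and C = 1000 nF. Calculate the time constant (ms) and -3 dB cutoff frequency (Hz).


Time constant: tau = R * C.
tau = 33000 * 1.00e-06 = 0.033 s
tau = 33.0 ms
Cutoff frequency: fc = 1 / (2*pi*R*C).
fc = 1 / (2*pi*0.033) = 4.82 Hz

tau = 33.0 ms, fc = 4.82 Hz


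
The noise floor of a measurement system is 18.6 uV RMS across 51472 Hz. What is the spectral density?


Noise spectral density = Vrms / sqrt(BW).
NSD = 18.6 / sqrt(51472)
NSD = 18.6 / 226.8744
NSD = 0.082 uV/sqrt(Hz)

0.082 uV/sqrt(Hz)


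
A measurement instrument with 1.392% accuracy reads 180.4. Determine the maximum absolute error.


Absolute error = (accuracy% / 100) * reading.
Error = (1.392 / 100) * 180.4
Error = 0.01392 * 180.4
Error = 2.5112

2.5112


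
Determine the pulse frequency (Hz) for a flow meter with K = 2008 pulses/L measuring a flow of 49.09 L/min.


Frequency = K * Q / 60 (converting L/min to L/s).
f = 2008 * 49.09 / 60
f = 98572.72 / 60
f = 1642.88 Hz

1642.88 Hz


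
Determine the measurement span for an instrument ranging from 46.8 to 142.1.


Span = upper range - lower range.
Span = 142.1 - (46.8)
Span = 95.3

95.3


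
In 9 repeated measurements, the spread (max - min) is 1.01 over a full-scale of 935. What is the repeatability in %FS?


Repeatability = (spread / full scale) * 100%.
R = (1.01 / 935) * 100
R = 0.108 %FS

0.108 %FS


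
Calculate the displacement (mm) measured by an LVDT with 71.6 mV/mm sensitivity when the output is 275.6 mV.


Displacement = Vout / sensitivity.
d = 275.6 / 71.6
d = 3.849 mm

3.849 mm


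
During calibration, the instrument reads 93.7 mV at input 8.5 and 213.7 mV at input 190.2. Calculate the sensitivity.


Sensitivity = (y2 - y1) / (x2 - x1).
S = (213.7 - 93.7) / (190.2 - 8.5)
S = 120.0 / 181.7
S = 0.6604 mV/unit

0.6604 mV/unit


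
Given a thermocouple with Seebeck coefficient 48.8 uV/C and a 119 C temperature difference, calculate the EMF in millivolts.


The thermocouple output V = sensitivity * dT.
V = 48.8 uV/C * 119 C
V = 5807.2 uV
V = 5.807 mV

5.807 mV


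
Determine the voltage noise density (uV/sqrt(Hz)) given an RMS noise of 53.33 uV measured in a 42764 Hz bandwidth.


Noise spectral density = Vrms / sqrt(BW).
NSD = 53.33 / sqrt(42764)
NSD = 53.33 / 206.7946
NSD = 0.2579 uV/sqrt(Hz)

0.2579 uV/sqrt(Hz)


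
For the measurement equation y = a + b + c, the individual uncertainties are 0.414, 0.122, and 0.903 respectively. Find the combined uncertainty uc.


For a sum of independent quantities, uc = sqrt(u1^2 + u2^2 + u3^2).
uc = sqrt(0.414^2 + 0.122^2 + 0.903^2)
uc = sqrt(0.171396 + 0.014884 + 0.815409)
uc = 1.0008

1.0008


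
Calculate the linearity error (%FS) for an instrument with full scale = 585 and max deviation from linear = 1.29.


Linearity error = (max deviation / full scale) * 100%.
Linearity = (1.29 / 585) * 100
Linearity = 0.221 %FS

0.221 %FS


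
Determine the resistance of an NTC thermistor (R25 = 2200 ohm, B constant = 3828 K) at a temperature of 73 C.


NTC thermistor equation: Rt = R25 * exp(B * (1/T - 1/T25)).
T in Kelvin: 346.15 K, T25 = 298.15 K
1/T - 1/T25 = 1/346.15 - 1/298.15 = -0.0004651
B * (1/T - 1/T25) = 3828 * -0.0004651 = -1.7804
Rt = 2200 * exp(-1.7804) = 370.9 ohm

370.9 ohm


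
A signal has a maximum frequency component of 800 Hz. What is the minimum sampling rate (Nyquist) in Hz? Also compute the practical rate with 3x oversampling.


By Nyquist theorem, fs_min = 2 * fmax.
fs_min = 2 * 800 = 1600 Hz
Practical rate = 3 * fs_min = 3 * 1600 = 4800 Hz

fs_min = 1600 Hz, fs_practical = 4800 Hz


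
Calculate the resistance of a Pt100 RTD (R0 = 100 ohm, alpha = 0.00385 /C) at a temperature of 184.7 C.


The RTD equation: Rt = R0 * (1 + alpha * T).
Rt = 100 * (1 + 0.00385 * 184.7)
Rt = 100 * (1 + 0.711095)
Rt = 100 * 1.711095
Rt = 171.109 ohm

171.109 ohm


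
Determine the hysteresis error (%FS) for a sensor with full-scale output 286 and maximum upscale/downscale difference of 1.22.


Hysteresis = (max difference / full scale) * 100%.
H = (1.22 / 286) * 100
H = 0.427 %FS

0.427 %FS


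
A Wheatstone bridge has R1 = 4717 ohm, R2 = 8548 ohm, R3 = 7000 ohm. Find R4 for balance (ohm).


At balance: R1*R4 = R2*R3, so R4 = R2*R3/R1.
R4 = 8548 * 7000 / 4717
R4 = 59836000 / 4717
R4 = 12685.18 ohm

12685.18 ohm


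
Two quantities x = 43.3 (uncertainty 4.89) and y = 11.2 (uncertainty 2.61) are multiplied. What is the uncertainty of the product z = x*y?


For a product z = x*y, the relative uncertainty is:
uz/z = sqrt((ux/x)^2 + (uy/y)^2)
Relative uncertainties: ux/x = 4.89/43.3 = 0.112933
uy/y = 2.61/11.2 = 0.233036
z = 43.3 * 11.2 = 485.0
uz = 485.0 * sqrt(0.112933^2 + 0.233036^2) = 125.585

125.585


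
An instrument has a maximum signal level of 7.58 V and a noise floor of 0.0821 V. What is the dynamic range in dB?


Dynamic range = 20 * log10(Vmax / Vnoise).
DR = 20 * log10(7.58 / 0.0821)
DR = 20 * log10(92.33)
DR = 39.31 dB

39.31 dB


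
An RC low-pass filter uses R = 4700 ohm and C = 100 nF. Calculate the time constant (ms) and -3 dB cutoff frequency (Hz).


Time constant: tau = R * C.
tau = 4700 * 1.00e-07 = 0.00047 s
tau = 0.47 ms
Cutoff frequency: fc = 1 / (2*pi*R*C).
fc = 1 / (2*pi*0.00047) = 338.63 Hz

tau = 0.47 ms, fc = 338.63 Hz


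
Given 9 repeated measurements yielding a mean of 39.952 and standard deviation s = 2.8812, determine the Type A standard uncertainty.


The standard uncertainty for Type A evaluation is u = s / sqrt(n).
u = 2.8812 / sqrt(9)
u = 2.8812 / 3.0
u = 0.9604

0.9604


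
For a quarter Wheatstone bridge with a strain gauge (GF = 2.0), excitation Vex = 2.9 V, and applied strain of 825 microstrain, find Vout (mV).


Quarter bridge output: Vout = (GF * epsilon * Vex) / 4.
Vout = (2.0 * 825e-6 * 2.9) / 4
Vout = 0.004785 / 4 V
Vout = 0.00119625 V = 1.1963 mV

1.1963 mV


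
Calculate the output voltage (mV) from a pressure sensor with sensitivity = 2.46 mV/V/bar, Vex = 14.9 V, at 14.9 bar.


Output = sensitivity * Vex * P.
Vout = 2.46 * 14.9 * 14.9
Vout = 36.654 * 14.9
Vout = 546.14 mV

546.14 mV


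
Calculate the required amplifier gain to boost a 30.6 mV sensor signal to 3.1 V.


Gain = Vout / Vin (converting to same units).
G = 3.1 V / 30.6 mV
G = 3100.0 mV / 30.6 mV
G = 101.31

101.31


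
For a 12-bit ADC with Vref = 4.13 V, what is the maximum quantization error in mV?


The maximum quantization error is +/- LSB/2.
LSB = Vref / 2^n = 4.13 / 4096 = 0.0010083 V
Max error = LSB / 2 = 0.0010083 / 2 = 0.00050415 V
Max error = 0.5042 mV

0.5042 mV


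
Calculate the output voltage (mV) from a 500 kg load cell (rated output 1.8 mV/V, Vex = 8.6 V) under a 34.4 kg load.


Vout = rated_output * Vex * (load / capacity).
Vout = 1.8 * 8.6 * (34.4 / 500)
Vout = 1.8 * 8.6 * 0.0688
Vout = 1.065 mV

1.065 mV


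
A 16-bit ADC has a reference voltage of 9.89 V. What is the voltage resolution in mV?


The resolution (LSB) of an ADC is Vref / 2^n.
LSB = 9.89 / 2^16
LSB = 9.89 / 65536
LSB = 0.00015091 V = 0.15090942 mV

0.15090942 mV


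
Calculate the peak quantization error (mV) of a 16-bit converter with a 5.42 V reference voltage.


The maximum quantization error is +/- LSB/2.
LSB = Vref / 2^n = 5.42 / 65536 = 8.27e-05 V
Max error = LSB / 2 = 8.27e-05 / 2 = 4.135e-05 V
Max error = 0.0414 mV

0.0414 mV


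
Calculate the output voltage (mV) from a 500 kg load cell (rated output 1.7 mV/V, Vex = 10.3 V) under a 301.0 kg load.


Vout = rated_output * Vex * (load / capacity).
Vout = 1.7 * 10.3 * (301.0 / 500)
Vout = 1.7 * 10.3 * 0.602
Vout = 10.541 mV

10.541 mV


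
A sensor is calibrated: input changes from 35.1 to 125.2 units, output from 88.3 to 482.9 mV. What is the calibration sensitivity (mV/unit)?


Sensitivity = (y2 - y1) / (x2 - x1).
S = (482.9 - 88.3) / (125.2 - 35.1)
S = 394.6 / 90.1
S = 4.3796 mV/unit

4.3796 mV/unit


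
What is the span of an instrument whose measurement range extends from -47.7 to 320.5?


Span = upper range - lower range.
Span = 320.5 - (-47.7)
Span = 368.2

368.2
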